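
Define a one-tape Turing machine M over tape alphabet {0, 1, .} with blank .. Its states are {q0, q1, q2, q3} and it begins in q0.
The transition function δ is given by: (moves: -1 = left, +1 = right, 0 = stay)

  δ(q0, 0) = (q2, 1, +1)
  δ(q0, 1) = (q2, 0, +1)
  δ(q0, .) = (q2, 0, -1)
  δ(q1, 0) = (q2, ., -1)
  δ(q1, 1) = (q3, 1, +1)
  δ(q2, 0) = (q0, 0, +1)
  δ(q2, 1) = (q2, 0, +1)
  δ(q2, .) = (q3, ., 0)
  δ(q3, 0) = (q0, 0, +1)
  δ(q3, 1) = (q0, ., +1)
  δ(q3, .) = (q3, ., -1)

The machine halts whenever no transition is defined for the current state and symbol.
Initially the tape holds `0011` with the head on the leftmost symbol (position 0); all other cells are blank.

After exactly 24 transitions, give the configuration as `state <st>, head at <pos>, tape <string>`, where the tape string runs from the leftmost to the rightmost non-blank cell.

state q2, head at 7, tape 1000101

q0 | [0]011....   read 0 → write 1, move +1, go to q2
q2 | 1[0]11....   read 0 → write 0, move +1, go to q0
q0 | 10[1]1....   read 1 → write 0, move +1, go to q2
q2 | 100[1]....   read 1 → write 0, move +1, go to q2
q2 | 1000[.]...   read . → write ., move 0, go to q3
q3 | 1000[.]...   read . → write ., move -1, go to q3
q3 | 100[0]....   read 0 → write 0, move +1, go to q0
q0 | 1000[.]...   read . → write 0, move -1, go to q2
q2 | 100[0]0...   read 0 → write 0, move +1, go to q0
q0 | 1000[0]...   read 0 → write 1, move +1, go to q2
q2 | 10001[.]..   read . → write ., move 0, go to q3
q3 | 10001[.]..   read . → write ., move -1, go to q3
q3 | 1000[1]...   read 1 → write ., move +1, go to q0
q0 | 1000.[.]..   read . → write 0, move -1, go to q2
q2 | 1000[.]0..   read . → write ., move 0, go to q3
q3 | 1000[.]0..   read . → write ., move -1, go to q3
q3 | 100[0].0..   read 0 → write 0, move +1, go to q0
q0 | 1000[.]0..   read . → write 0, move -1, go to q2
q2 | 100[0]00..   read 0 → write 0, move +1, go to q0
q0 | 1000[0]0..   read 0 → write 1, move +1, go to q2
q2 | 10001[0]..   read 0 → write 0, move +1, go to q0
q0 | 100010[.].   read . → write 0, move -1, go to q2
q2 | 10001[0]0.   read 0 → write 0, move +1, go to q0
q0 | 100010[0].   read 0 → write 1, move +1, go to q2
q2 | 1000101[.]
After 24 steps: state q2, head at 7, tape 1000101.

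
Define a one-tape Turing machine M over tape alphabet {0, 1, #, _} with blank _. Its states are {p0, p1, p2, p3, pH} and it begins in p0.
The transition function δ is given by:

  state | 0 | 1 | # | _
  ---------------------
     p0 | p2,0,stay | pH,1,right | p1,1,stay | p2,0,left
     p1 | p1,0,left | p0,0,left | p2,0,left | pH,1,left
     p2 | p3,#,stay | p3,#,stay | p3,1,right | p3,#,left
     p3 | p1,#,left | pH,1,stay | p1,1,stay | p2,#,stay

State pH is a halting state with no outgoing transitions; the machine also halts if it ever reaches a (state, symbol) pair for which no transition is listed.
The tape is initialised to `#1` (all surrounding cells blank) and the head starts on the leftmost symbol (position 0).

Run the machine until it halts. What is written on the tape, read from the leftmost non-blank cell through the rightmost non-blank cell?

p0 | ___[#]1   read # → write 1, move stay, go to p1
p1 | ___[1]1   read 1 → write 0, move left, go to p0
p0 | __[_]01   read _ → write 0, move left, go to p2
p2 | _[_]001   read _ → write #, move left, go to p3
p3 | [_]#001   read _ → write #, move stay, go to p2
p2 | [#]#001   read # → write 1, move right, go to p3
p3 | 1[#]001   read # → write 1, move stay, go to p1
p1 | 1[1]001   read 1 → write 0, move left, go to p0
p0 | [1]0001   read 1 → write 1, move right, go to pH
pH | 1[0]001
The non-blank tape span at halt is 10001.

10001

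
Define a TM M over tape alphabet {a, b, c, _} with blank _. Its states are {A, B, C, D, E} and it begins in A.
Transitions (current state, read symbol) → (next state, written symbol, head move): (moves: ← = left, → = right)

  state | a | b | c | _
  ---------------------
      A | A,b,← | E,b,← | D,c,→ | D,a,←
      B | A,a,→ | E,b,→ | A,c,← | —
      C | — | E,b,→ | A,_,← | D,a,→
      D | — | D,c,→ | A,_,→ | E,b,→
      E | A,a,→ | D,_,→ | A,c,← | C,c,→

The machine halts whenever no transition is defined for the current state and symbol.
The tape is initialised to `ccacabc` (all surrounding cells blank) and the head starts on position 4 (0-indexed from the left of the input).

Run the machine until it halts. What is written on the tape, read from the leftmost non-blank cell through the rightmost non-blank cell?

ccacccbaa

A | ccac[a]bc__   read a → write b, move ←, go to A
A | cca[c]bbc__   read c → write c, move →, go to D
D | ccac[b]bc__   read b → write c, move →, go to D
D | ccacc[b]c__   read b → write c, move →, go to D
D | ccaccc[c]__   read c → write _, move →, go to A
A | ccaccc_[_]_   read _ → write a, move ←, go to D
D | ccaccc[_]a_   read _ → write b, move →, go to E
E | ccacccb[a]_   read a → write a, move →, go to A
A | ccacccba[_]   read _ → write a, move ←, go to D
D | ccacccb[a]a
The non-blank tape span at halt is ccacccbaa.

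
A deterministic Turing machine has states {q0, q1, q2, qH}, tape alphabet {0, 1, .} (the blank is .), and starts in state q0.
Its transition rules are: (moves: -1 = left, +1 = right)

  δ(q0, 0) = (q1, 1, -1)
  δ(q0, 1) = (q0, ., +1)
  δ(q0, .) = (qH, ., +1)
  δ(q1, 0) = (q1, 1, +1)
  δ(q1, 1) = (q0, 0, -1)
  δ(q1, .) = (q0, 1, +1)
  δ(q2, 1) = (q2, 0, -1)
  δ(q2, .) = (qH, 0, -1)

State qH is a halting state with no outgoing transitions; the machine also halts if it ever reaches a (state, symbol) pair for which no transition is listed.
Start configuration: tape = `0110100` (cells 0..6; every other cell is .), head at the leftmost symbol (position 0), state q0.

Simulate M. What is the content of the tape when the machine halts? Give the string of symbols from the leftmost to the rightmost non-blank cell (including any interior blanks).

1..1.11

state=q0 head=0 tape=.[0]110100..   (q0,0)→(q1,1,-1)
state=q1 head=-1 tape=[.]1110100..   (q1,.)→(q0,1,+1)
state=q0 head=0 tape=1[1]110100..   (q0,1)→(q0,.,+1)
state=q0 head=1 tape=1.[1]10100..   (q0,1)→(q0,.,+1)
state=q0 head=2 tape=1..[1]0100..   (q0,1)→(q0,.,+1)
state=q0 head=3 tape=1...[0]100..   (q0,0)→(q1,1,-1)
state=q1 head=2 tape=1..[.]1100..   (q1,.)→(q0,1,+1)
state=q0 head=3 tape=1..1[1]100..   (q0,1)→(q0,.,+1)
state=q0 head=4 tape=1..1.[1]00..   (q0,1)→(q0,.,+1)
state=q0 head=5 tape=1..1..[0]0..   (q0,0)→(q1,1,-1)
state=q1 head=4 tape=1..1.[.]10..   (q1,.)→(q0,1,+1)
state=q0 head=5 tape=1..1.1[1]0..   (q0,1)→(q0,.,+1)
state=q0 head=6 tape=1..1.1.[0]..   (q0,0)→(q1,1,-1)
state=q1 head=5 tape=1..1.1[.]1..   (q1,.)→(q0,1,+1)
state=q0 head=6 tape=1..1.11[1]..   (q0,1)→(q0,.,+1)
state=q0 head=7 tape=1..1.11.[.].   (q0,.)→(qH,.,+1)
state=qH head=8 tape=1..1.11..[.]
The non-blank tape span at halt is 1..1.11.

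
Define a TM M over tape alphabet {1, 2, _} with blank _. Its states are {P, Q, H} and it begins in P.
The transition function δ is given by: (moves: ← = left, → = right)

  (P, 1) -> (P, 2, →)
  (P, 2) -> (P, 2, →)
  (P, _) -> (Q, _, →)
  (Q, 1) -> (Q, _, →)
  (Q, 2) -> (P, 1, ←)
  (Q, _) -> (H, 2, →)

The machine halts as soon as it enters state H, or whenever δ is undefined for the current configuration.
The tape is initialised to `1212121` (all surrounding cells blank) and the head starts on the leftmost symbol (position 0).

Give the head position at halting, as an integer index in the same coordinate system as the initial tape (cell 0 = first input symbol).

P | [1]212121___   read 1 → write 2, move →, go to P
P | 2[2]12121___   read 2 → write 2, move →, go to P
P | 22[1]2121___   read 1 → write 2, move →, go to P
P | 222[2]121___   read 2 → write 2, move →, go to P
P | 2222[1]21___   read 1 → write 2, move →, go to P
P | 22222[2]1___   read 2 → write 2, move →, go to P
P | 222222[1]___   read 1 → write 2, move →, go to P
P | 2222222[_]__   read _ → write _, move →, go to Q
Q | 2222222_[_]_   read _ → write 2, move →, go to H
H | 2222222_2[_]
At halt the head is at cell 9.

9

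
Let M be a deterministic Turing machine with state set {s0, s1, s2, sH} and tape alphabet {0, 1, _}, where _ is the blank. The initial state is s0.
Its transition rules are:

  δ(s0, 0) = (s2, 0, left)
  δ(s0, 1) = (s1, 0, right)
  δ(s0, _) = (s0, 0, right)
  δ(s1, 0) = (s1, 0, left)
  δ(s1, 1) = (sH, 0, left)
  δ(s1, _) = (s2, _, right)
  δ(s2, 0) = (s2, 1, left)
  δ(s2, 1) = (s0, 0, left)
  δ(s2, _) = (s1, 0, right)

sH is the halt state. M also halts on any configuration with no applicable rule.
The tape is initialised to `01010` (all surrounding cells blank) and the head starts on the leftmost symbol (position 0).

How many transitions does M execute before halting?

8

state=s0 head=0 tape=__[0]1010   (s0,0)→(s2,0,left)
state=s2 head=-1 tape=_[_]01010   (s2,_)→(s1,0,right)
state=s1 head=0 tape=_0[0]1010   (s1,0)→(s1,0,left)
state=s1 head=-1 tape=_[0]01010   (s1,0)→(s1,0,left)
state=s1 head=-2 tape=[_]001010   (s1,_)→(s2,_,right)
state=s2 head=-1 tape=_[0]01010   (s2,0)→(s2,1,left)
state=s2 head=-2 tape=[_]101010   (s2,_)→(s1,0,right)
state=s1 head=-1 tape=0[1]01010   (s1,1)→(sH,0,left)
state=sH head=-2 tape=[0]001010
M halts after 8 transitions.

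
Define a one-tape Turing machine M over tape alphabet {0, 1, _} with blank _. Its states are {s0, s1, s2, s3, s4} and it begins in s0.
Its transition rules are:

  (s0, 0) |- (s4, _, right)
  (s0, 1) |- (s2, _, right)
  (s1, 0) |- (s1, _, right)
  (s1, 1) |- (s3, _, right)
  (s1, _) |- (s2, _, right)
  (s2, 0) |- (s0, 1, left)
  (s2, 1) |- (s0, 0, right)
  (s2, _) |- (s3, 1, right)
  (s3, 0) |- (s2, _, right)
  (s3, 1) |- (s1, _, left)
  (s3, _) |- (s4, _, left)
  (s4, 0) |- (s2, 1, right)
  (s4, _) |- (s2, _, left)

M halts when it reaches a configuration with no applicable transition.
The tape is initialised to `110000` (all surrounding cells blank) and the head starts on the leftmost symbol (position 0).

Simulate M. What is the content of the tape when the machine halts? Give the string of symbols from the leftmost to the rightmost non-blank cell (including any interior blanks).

0__01

state=s0 head=0 tape=[1]10000_   (s0,1)→(s2,_,right)
state=s2 head=1 tape=_[1]0000_   (s2,1)→(s0,0,right)
state=s0 head=2 tape=_0[0]000_   (s0,0)→(s4,_,right)
state=s4 head=3 tape=_0_[0]00_   (s4,0)→(s2,1,right)
state=s2 head=4 tape=_0_1[0]0_   (s2,0)→(s0,1,left)
state=s0 head=3 tape=_0_[1]10_   (s0,1)→(s2,_,right)
state=s2 head=4 tape=_0__[1]0_   (s2,1)→(s0,0,right)
state=s0 head=5 tape=_0__0[0]_   (s0,0)→(s4,_,right)
state=s4 head=6 tape=_0__0_[_]   (s4,_)→(s2,_,left)
state=s2 head=5 tape=_0__0[_]_   (s2,_)→(s3,1,right)
state=s3 head=6 tape=_0__01[_]   (s3,_)→(s4,_,left)
state=s4 head=5 tape=_0__0[1]_
The non-blank tape span at halt is 0__01.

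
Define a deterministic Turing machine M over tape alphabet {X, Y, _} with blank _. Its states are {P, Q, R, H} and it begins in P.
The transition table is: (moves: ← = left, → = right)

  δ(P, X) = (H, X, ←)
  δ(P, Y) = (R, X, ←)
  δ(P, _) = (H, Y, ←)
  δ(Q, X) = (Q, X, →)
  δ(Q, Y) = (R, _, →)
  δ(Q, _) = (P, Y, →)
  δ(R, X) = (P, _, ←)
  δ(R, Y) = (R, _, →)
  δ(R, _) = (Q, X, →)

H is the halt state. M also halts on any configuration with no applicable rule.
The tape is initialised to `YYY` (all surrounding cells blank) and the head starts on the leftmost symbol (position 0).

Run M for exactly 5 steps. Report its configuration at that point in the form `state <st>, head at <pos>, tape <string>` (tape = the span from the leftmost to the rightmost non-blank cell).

state=P head=0 tape=_[Y]YY_   (P,Y)→(R,X,←)
state=R head=-1 tape=[_]XYY_   (R,_)→(Q,X,→)
state=Q head=0 tape=X[X]YY_   (Q,X)→(Q,X,→)
state=Q head=1 tape=XX[Y]Y_   (Q,Y)→(R,_,→)
state=R head=2 tape=XX_[Y]_   (R,Y)→(R,_,→)
state=R head=3 tape=XX__[_]
After 5 steps: state R, head at 3, tape XX.

state R, head at 3, tape XX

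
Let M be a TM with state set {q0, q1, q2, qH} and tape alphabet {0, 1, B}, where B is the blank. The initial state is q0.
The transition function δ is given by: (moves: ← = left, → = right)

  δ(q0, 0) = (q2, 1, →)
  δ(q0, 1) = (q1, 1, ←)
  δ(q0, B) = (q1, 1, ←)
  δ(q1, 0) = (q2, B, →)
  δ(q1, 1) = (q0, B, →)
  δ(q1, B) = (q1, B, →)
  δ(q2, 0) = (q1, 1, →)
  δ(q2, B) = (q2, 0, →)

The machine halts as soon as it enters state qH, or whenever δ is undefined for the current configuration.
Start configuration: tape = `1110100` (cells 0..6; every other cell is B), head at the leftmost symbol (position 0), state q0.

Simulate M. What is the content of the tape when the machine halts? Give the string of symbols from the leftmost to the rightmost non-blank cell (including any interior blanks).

q0 | B[1]110100   read 1 → write 1, move ←, go to q1
q1 | [B]1110100   read B → write B, move →, go to q1
q1 | B[1]110100   read 1 → write B, move →, go to q0
q0 | BB[1]10100   read 1 → write 1, move ←, go to q1
q1 | B[B]110100   read B → write B, move →, go to q1
q1 | BB[1]10100   read 1 → write B, move →, go to q0
q0 | BBB[1]0100   read 1 → write 1, move ←, go to q1
q1 | BB[B]10100   read B → write B, move →, go to q1
q1 | BBB[1]0100   read 1 → write B, move →, go to q0
q0 | BBBB[0]100   read 0 → write 1, move →, go to q2
q2 | BBBB1[1]00
The non-blank tape span at halt is 1100.

1100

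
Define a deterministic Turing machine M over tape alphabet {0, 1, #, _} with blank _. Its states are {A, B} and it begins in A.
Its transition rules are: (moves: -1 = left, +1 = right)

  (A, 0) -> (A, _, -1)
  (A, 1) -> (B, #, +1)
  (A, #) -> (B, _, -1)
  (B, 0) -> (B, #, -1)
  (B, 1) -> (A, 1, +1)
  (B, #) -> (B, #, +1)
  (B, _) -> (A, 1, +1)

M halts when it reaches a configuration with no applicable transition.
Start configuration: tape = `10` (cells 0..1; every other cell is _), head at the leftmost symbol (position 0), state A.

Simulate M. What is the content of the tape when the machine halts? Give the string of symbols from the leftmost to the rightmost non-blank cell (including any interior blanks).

##1

A | [1]0__   read 1 → write #, move +1, go to B
B | #[0]__   read 0 → write #, move -1, go to B
B | [#]#__   read # → write #, move +1, go to B
B | #[#]__   read # → write #, move +1, go to B
B | ##[_]_   read _ → write 1, move +1, go to A
A | ##1[_]
The non-blank tape span at halt is ##1.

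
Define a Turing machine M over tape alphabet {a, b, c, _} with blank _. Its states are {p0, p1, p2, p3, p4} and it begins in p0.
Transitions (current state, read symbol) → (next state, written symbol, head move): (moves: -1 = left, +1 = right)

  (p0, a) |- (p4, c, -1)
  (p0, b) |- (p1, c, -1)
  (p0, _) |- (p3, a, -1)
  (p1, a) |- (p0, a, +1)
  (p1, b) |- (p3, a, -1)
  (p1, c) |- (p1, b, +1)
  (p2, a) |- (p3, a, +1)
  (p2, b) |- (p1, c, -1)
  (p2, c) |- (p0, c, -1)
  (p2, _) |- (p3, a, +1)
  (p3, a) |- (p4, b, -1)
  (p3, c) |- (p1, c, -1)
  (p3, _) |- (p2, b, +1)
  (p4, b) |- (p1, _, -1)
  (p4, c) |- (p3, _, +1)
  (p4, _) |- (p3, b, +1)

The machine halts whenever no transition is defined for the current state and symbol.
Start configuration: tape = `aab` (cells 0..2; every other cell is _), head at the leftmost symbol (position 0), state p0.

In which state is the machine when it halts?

p0

p0 | __[a]ab   read a → write c, move -1, go to p4
p4 | _[_]cab   read _ → write b, move +1, go to p3
p3 | _b[c]ab   read c → write c, move -1, go to p1
p1 | _[b]cab   read b → write a, move -1, go to p3
p3 | [_]acab   read _ → write b, move +1, go to p2
p2 | b[a]cab   read a → write a, move +1, go to p3
p3 | ba[c]ab   read c → write c, move -1, go to p1
p1 | b[a]cab   read a → write a, move +1, go to p0
p0 | ba[c]ab
No transition is defined for (p0, c); M halts in state p0.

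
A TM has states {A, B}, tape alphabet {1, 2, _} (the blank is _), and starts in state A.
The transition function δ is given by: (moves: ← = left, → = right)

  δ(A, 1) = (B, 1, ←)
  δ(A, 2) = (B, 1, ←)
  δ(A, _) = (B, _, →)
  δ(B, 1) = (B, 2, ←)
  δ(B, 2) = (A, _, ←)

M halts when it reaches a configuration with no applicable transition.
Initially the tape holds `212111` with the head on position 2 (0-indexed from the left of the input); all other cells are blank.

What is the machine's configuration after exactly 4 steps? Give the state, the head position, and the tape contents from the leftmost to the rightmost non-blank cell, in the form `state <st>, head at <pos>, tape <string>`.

state B, head at 0, tape 21111

A | _21[2]111   read 2 → write 1, move ←, go to B
B | _2[1]1111   read 1 → write 2, move ←, go to B
B | _[2]21111   read 2 → write _, move ←, go to A
A | [_]_21111   read _ → write _, move →, go to B
B | _[_]21111
After 4 steps: state B, head at 0, tape 21111.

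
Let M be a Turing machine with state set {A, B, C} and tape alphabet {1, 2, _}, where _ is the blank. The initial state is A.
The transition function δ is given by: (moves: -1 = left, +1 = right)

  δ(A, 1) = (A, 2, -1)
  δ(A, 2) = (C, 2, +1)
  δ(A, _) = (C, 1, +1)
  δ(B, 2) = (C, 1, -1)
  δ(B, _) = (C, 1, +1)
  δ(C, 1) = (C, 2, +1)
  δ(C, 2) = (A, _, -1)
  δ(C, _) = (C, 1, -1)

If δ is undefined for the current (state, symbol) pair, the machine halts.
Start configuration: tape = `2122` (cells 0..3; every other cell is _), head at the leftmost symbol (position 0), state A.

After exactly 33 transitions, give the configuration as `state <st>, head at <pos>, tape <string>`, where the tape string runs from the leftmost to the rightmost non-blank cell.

state C, head at 1, tape 222111

A | __[2]122   read 2 → write 2, move +1, go to C
C | __2[1]22   read 1 → write 2, move +1, go to C
C | __22[2]2   read 2 → write _, move -1, go to A
A | __2[2]_2   read 2 → write 2, move +1, go to C
C | __22[_]2   read _ → write 1, move -1, go to C
C | __2[2]12   read 2 → write _, move -1, go to A
A | __[2]_12   read 2 → write 2, move +1, go to C
C | __2[_]12   read _ → write 1, move -1, go to C
C | __[2]112   read 2 → write _, move -1, go to A
A | _[_]_112   read _ → write 1, move +1, go to C
C | _1[_]112   read _ → write 1, move -1, go to C
C | _[1]1112   read 1 → write 2, move +1, go to C
C | _2[1]112   read 1 → write 2, move +1, go to C
C | _22[1]12   read 1 → write 2, move +1, go to C
C | _222[1]2   read 1 → write 2, move +1, go to C
C | _2222[2]   read 2 → write _, move -1, go to A
A | _222[2]_   read 2 → write 2, move +1, go to C
C | _2222[_]   read _ → write 1, move -1, go to C
C | _222[2]1   read 2 → write _, move -1, go to A
A | _22[2]_1   read 2 → write 2, move +1, go to C
C | _222[_]1   read _ → write 1, move -1, go to C
C | _22[2]11   read 2 → write _, move -1, go to A
A | _2[2]_11   read 2 → write 2, move +1, go to C
C | _22[_]11   read _ → write 1, move -1, go to C
C | _2[2]111   read 2 → write _, move -1, go to A
A | _[2]_111   read 2 → write 2, move +1, go to C
C | _2[_]111   read _ → write 1, move -1, go to C
C | _[2]1111   read 2 → write _, move -1, go to A
A | [_]_1111   read _ → write 1, move +1, go to C
C | 1[_]1111   read _ → write 1, move -1, go to C
C | [1]11111   read 1 → write 2, move +1, go to C
C | 2[1]1111   read 1 → write 2, move +1, go to C
C | 22[1]111   read 1 → write 2, move +1, go to C
C | 222[1]11
After 33 steps: state C, head at 1, tape 222111.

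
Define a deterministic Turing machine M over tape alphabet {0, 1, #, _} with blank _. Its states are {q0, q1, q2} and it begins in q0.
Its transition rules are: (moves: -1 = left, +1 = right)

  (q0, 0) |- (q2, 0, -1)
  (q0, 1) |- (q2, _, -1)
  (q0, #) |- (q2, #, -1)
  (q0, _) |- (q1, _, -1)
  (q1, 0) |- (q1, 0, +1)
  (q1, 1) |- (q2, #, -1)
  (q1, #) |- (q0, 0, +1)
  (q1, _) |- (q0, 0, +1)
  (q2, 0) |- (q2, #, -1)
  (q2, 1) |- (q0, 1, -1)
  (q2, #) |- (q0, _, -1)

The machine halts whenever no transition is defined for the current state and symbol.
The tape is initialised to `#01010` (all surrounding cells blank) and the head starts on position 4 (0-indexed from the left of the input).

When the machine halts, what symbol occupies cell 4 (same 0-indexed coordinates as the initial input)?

state=q0 head=4 tape=___#010[1]0   (q0,1)→(q2,_,-1)
state=q2 head=3 tape=___#01[0]_0   (q2,0)→(q2,#,-1)
state=q2 head=2 tape=___#0[1]#_0   (q2,1)→(q0,1,-1)
state=q0 head=1 tape=___#[0]1#_0   (q0,0)→(q2,0,-1)
state=q2 head=0 tape=___[#]01#_0   (q2,#)→(q0,_,-1)
state=q0 head=-1 tape=__[_]_01#_0   (q0,_)→(q1,_,-1)
state=q1 head=-2 tape=_[_]__01#_0   (q1,_)→(q0,0,+1)
state=q0 head=-1 tape=_0[_]_01#_0   (q0,_)→(q1,_,-1)
state=q1 head=-2 tape=_[0]__01#_0   (q1,0)→(q1,0,+1)
state=q1 head=-1 tape=_0[_]_01#_0   (q1,_)→(q0,0,+1)
state=q0 head=0 tape=_00[_]01#_0   (q0,_)→(q1,_,-1)
state=q1 head=-1 tape=_0[0]_01#_0   (q1,0)→(q1,0,+1)
state=q1 head=0 tape=_00[_]01#_0   (q1,_)→(q0,0,+1)
state=q0 head=1 tape=_000[0]1#_0   (q0,0)→(q2,0,-1)
state=q2 head=0 tape=_00[0]01#_0   (q2,0)→(q2,#,-1)
state=q2 head=-1 tape=_0[0]#01#_0   (q2,0)→(q2,#,-1)
state=q2 head=-2 tape=_[0]##01#_0   (q2,0)→(q2,#,-1)
state=q2 head=-3 tape=[_]###01#_0
Cell 4 holds _ when M halts.

_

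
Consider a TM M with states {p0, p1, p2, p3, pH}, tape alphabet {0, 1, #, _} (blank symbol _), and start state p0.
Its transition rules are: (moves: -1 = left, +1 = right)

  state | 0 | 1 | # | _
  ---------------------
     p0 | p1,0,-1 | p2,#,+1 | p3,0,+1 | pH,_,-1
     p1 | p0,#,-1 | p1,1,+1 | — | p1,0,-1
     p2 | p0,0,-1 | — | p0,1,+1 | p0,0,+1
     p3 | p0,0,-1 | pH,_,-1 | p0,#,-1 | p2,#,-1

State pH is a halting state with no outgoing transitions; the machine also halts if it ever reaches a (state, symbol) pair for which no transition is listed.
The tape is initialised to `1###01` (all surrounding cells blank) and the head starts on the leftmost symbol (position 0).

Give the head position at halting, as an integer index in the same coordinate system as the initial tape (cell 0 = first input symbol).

6

state=p0 head=0 tape=[1]###01__   (p0,1)→(p2,#,+1)
state=p2 head=1 tape=#[#]##01__   (p2,#)→(p0,1,+1)
state=p0 head=2 tape=#1[#]#01__   (p0,#)→(p3,0,+1)
state=p3 head=3 tape=#10[#]01__   (p3,#)→(p0,#,-1)
state=p0 head=2 tape=#1[0]#01__   (p0,0)→(p1,0,-1)
state=p1 head=1 tape=#[1]0#01__   (p1,1)→(p1,1,+1)
state=p1 head=2 tape=#1[0]#01__   (p1,0)→(p0,#,-1)
state=p0 head=1 tape=#[1]##01__   (p0,1)→(p2,#,+1)
state=p2 head=2 tape=##[#]#01__   (p2,#)→(p0,1,+1)
state=p0 head=3 tape=##1[#]01__   (p0,#)→(p3,0,+1)
state=p3 head=4 tape=##10[0]1__   (p3,0)→(p0,0,-1)
state=p0 head=3 tape=##1[0]01__   (p0,0)→(p1,0,-1)
state=p1 head=2 tape=##[1]001__   (p1,1)→(p1,1,+1)
state=p1 head=3 tape=##1[0]01__   (p1,0)→(p0,#,-1)
state=p0 head=2 tape=##[1]#01__   (p0,1)→(p2,#,+1)
state=p2 head=3 tape=###[#]01__   (p2,#)→(p0,1,+1)
state=p0 head=4 tape=###1[0]1__   (p0,0)→(p1,0,-1)
state=p1 head=3 tape=###[1]01__   (p1,1)→(p1,1,+1)
state=p1 head=4 tape=###1[0]1__   (p1,0)→(p0,#,-1)
state=p0 head=3 tape=###[1]#1__   (p0,1)→(p2,#,+1)
state=p2 head=4 tape=####[#]1__   (p2,#)→(p0,1,+1)
state=p0 head=5 tape=####1[1]__   (p0,1)→(p2,#,+1)
state=p2 head=6 tape=####1#[_]_   (p2,_)→(p0,0,+1)
state=p0 head=7 tape=####1#0[_]   (p0,_)→(pH,_,-1)
state=pH head=6 tape=####1#[0]_
At halt the head is at cell 6.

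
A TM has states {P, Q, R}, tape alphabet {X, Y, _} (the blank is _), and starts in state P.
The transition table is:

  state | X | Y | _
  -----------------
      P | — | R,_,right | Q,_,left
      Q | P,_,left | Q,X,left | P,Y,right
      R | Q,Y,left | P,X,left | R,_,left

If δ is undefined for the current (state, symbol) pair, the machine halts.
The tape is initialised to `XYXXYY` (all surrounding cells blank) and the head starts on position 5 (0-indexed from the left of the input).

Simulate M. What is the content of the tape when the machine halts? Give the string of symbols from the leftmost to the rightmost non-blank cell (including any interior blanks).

XYXXX

P | XYXXY[Y]_   read Y → write _, move right, go to R
R | XYXXY_[_]   read _ → write _, move left, go to R
R | XYXXY[_]_   read _ → write _, move left, go to R
R | XYXX[Y]__   read Y → write X, move left, go to P
P | XYX[X]X__
The non-blank tape span at halt is XYXXX.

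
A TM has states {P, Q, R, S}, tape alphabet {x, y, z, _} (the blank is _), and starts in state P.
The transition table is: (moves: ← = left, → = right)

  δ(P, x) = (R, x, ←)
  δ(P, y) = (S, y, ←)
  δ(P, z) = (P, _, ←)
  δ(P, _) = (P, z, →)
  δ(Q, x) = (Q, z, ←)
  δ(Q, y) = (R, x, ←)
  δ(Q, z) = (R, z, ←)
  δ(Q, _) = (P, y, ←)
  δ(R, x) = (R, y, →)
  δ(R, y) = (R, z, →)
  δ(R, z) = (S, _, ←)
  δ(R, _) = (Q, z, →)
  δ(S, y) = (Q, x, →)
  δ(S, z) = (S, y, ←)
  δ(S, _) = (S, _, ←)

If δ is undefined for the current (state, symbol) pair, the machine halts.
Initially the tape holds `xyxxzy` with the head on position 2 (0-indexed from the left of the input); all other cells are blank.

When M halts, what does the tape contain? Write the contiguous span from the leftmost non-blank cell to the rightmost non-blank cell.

xyyy___y

state=P head=2 tape=xy[x]xzy__   (P,x)→(R,x,←)
state=R head=1 tape=x[y]xxzy__   (R,y)→(R,z,→)
state=R head=2 tape=xz[x]xzy__   (R,x)→(R,y,→)
state=R head=3 tape=xzy[x]zy__   (R,x)→(R,y,→)
state=R head=4 tape=xzyy[z]y__   (R,z)→(S,_,←)
state=S head=3 tape=xzy[y]_y__   (S,y)→(Q,x,→)
state=Q head=4 tape=xzyx[_]y__   (Q,_)→(P,y,←)
state=P head=3 tape=xzy[x]yy__   (P,x)→(R,x,←)
state=R head=2 tape=xz[y]xyy__   (R,y)→(R,z,→)
state=R head=3 tape=xzz[x]yy__   (R,x)→(R,y,→)
state=R head=4 tape=xzzy[y]y__   (R,y)→(R,z,→)
state=R head=5 tape=xzzyz[y]__   (R,y)→(R,z,→)
state=R head=6 tape=xzzyzz[_]_   (R,_)→(Q,z,→)
state=Q head=7 tape=xzzyzzz[_]   (Q,_)→(P,y,←)
state=P head=6 tape=xzzyzz[z]y   (P,z)→(P,_,←)
state=P head=5 tape=xzzyz[z]_y   (P,z)→(P,_,←)
state=P head=4 tape=xzzy[z]__y   (P,z)→(P,_,←)
state=P head=3 tape=xzz[y]___y   (P,y)→(S,y,←)
state=S head=2 tape=xz[z]y___y   (S,z)→(S,y,←)
state=S head=1 tape=x[z]yy___y   (S,z)→(S,y,←)
state=S head=0 tape=[x]yyy___y
The non-blank tape span at halt is xyyy___y.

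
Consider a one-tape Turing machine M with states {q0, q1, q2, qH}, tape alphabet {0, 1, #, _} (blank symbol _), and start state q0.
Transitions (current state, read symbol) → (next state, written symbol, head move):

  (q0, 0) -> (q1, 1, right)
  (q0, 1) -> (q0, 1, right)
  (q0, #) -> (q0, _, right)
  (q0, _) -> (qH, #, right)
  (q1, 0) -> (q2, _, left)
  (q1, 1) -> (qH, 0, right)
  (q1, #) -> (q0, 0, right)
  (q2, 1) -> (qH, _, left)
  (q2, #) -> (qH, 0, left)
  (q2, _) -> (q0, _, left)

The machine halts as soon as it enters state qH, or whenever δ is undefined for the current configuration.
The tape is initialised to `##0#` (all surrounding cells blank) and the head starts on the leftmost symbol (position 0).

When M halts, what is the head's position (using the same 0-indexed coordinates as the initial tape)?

state=q0 head=0 tape=[#]#0#__   (q0,#)→(q0,_,right)
state=q0 head=1 tape=_[#]0#__   (q0,#)→(q0,_,right)
state=q0 head=2 tape=__[0]#__   (q0,0)→(q1,1,right)
state=q1 head=3 tape=__1[#]__   (q1,#)→(q0,0,right)
state=q0 head=4 tape=__10[_]_   (q0,_)→(qH,#,right)
state=qH head=5 tape=__10#[_]
At halt the head is at cell 5.

5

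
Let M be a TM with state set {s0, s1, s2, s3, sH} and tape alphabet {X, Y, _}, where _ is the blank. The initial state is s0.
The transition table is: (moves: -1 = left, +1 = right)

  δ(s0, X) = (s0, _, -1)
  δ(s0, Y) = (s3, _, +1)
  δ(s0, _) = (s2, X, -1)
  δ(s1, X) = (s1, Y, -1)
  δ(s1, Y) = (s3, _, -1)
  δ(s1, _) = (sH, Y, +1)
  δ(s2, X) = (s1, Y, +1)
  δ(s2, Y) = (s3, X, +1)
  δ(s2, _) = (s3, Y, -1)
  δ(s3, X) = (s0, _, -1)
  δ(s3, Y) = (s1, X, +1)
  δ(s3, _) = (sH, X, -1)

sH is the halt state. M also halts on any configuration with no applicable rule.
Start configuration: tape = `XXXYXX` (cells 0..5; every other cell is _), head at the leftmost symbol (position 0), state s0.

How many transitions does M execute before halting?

4

state=s0 head=0 tape=____[X]XXYXX   (s0,X)→(s0,_,-1)
state=s0 head=-1 tape=___[_]_XXYXX   (s0,_)→(s2,X,-1)
state=s2 head=-2 tape=__[_]X_XXYXX   (s2,_)→(s3,Y,-1)
state=s3 head=-3 tape=_[_]YX_XXYXX   (s3,_)→(sH,X,-1)
state=sH head=-4 tape=[_]XYX_XXYXX
M halts after 4 transitions.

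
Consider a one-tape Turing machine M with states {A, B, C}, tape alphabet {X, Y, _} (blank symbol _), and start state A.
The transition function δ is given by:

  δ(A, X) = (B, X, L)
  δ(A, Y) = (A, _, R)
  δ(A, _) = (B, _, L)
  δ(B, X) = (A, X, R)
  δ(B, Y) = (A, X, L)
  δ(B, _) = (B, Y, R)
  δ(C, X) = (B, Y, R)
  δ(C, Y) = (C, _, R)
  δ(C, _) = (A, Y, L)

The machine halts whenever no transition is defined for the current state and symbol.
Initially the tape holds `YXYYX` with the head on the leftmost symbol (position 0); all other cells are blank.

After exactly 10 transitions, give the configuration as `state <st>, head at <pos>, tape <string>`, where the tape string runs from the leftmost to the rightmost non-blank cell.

A | [Y]XYYX_   read Y → write _, move R, go to A
A | _[X]YYX_   read X → write X, move L, go to B
B | [_]XYYX_   read _ → write Y, move R, go to B
B | Y[X]YYX_   read X → write X, move R, go to A
A | YX[Y]YX_   read Y → write _, move R, go to A
A | YX_[Y]X_   read Y → write _, move R, go to A
A | YX__[X]_   read X → write X, move L, go to B
B | YX_[_]X_   read _ → write Y, move R, go to B
B | YX_Y[X]_   read X → write X, move R, go to A
A | YX_YX[_]   read _ → write _, move L, go to B
B | YX_Y[X]_
After 10 steps: state B, head at 4, tape YX_YX.

state B, head at 4, tape YX_YX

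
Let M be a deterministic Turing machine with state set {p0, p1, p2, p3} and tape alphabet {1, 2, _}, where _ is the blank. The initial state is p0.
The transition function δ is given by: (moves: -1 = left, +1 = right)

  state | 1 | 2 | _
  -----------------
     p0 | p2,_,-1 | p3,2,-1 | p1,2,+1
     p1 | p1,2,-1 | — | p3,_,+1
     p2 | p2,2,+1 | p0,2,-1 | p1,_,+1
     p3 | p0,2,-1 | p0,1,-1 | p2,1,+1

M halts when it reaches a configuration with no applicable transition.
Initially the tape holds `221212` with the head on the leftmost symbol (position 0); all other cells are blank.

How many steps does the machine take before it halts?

9

p0 | __[2]21212   read 2 → write 2, move -1, go to p3
p3 | _[_]221212   read _ → write 1, move +1, go to p2
p2 | _1[2]21212   read 2 → write 2, move -1, go to p0
p0 | _[1]221212   read 1 → write _, move -1, go to p2
p2 | [_]_221212   read _ → write _, move +1, go to p1
p1 | _[_]221212   read _ → write _, move +1, go to p3
p3 | __[2]21212   read 2 → write 1, move -1, go to p0
p0 | _[_]121212   read _ → write 2, move +1, go to p1
p1 | _2[1]21212   read 1 → write 2, move -1, go to p1
p1 | _[2]221212
M halts after 9 transitions.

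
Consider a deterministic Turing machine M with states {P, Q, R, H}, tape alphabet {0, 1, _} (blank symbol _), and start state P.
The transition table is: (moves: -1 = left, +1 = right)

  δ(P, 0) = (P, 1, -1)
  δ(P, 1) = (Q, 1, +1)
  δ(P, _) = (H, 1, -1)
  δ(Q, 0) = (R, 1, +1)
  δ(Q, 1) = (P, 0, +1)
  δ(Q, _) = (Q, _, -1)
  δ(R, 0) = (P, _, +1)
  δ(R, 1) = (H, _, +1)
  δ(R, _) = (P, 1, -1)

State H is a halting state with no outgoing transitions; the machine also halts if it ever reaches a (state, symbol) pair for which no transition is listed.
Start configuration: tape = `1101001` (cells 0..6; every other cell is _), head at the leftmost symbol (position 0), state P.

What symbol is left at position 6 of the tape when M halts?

state=P head=0 tape=[1]101001_   (P,1)→(Q,1,+1)
state=Q head=1 tape=1[1]01001_   (Q,1)→(P,0,+1)
state=P head=2 tape=10[0]1001_   (P,0)→(P,1,-1)
state=P head=1 tape=1[0]11001_   (P,0)→(P,1,-1)
state=P head=0 tape=[1]111001_   (P,1)→(Q,1,+1)
state=Q head=1 tape=1[1]11001_   (Q,1)→(P,0,+1)
state=P head=2 tape=10[1]1001_   (P,1)→(Q,1,+1)
state=Q head=3 tape=101[1]001_   (Q,1)→(P,0,+1)
state=P head=4 tape=1010[0]01_   (P,0)→(P,1,-1)
state=P head=3 tape=101[0]101_   (P,0)→(P,1,-1)
state=P head=2 tape=10[1]1101_   (P,1)→(Q,1,+1)
state=Q head=3 tape=101[1]101_   (Q,1)→(P,0,+1)
state=P head=4 tape=1010[1]01_   (P,1)→(Q,1,+1)
state=Q head=5 tape=10101[0]1_   (Q,0)→(R,1,+1)
state=R head=6 tape=101011[1]_   (R,1)→(H,_,+1)
state=H head=7 tape=101011_[_]
Cell 6 holds _ when M halts.

_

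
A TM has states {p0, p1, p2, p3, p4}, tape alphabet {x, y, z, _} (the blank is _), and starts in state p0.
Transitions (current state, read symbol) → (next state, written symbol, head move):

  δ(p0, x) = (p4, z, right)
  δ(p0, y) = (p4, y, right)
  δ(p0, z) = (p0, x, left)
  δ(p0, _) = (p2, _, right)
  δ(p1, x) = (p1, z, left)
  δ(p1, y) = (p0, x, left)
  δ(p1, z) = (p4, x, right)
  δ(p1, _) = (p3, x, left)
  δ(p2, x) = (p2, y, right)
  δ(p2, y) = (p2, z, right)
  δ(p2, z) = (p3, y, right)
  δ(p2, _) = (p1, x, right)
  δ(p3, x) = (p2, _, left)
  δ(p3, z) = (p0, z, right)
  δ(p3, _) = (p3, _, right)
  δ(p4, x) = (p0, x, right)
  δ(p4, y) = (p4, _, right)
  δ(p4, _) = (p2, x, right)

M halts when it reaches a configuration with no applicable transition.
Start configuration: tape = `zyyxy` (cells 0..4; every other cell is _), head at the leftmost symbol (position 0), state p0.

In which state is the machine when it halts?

state=p0 head=0 tape=_[z]yyxy__   (p0,z)→(p0,x,left)
state=p0 head=-1 tape=[_]xyyxy__   (p0,_)→(p2,_,right)
state=p2 head=0 tape=_[x]yyxy__   (p2,x)→(p2,y,right)
state=p2 head=1 tape=_y[y]yxy__   (p2,y)→(p2,z,right)
state=p2 head=2 tape=_yz[y]xy__   (p2,y)→(p2,z,right)
state=p2 head=3 tape=_yzz[x]y__   (p2,x)→(p2,y,right)
state=p2 head=4 tape=_yzzy[y]__   (p2,y)→(p2,z,right)
state=p2 head=5 tape=_yzzyz[_]_   (p2,_)→(p1,x,right)
state=p1 head=6 tape=_yzzyzx[_]   (p1,_)→(p3,x,left)
state=p3 head=5 tape=_yzzyz[x]x   (p3,x)→(p2,_,left)
state=p2 head=4 tape=_yzzy[z]_x   (p2,z)→(p3,y,right)
state=p3 head=5 tape=_yzzyy[_]x   (p3,_)→(p3,_,right)
state=p3 head=6 tape=_yzzyy_[x]   (p3,x)→(p2,_,left)
state=p2 head=5 tape=_yzzyy[_]_   (p2,_)→(p1,x,right)
state=p1 head=6 tape=_yzzyyx[_]   (p1,_)→(p3,x,left)
state=p3 head=5 tape=_yzzyy[x]x   (p3,x)→(p2,_,left)
state=p2 head=4 tape=_yzzy[y]_x   (p2,y)→(p2,z,right)
state=p2 head=5 tape=_yzzyz[_]x   (p2,_)→(p1,x,right)
state=p1 head=6 tape=_yzzyzx[x]   (p1,x)→(p1,z,left)
state=p1 head=5 tape=_yzzyz[x]z   (p1,x)→(p1,z,left)
state=p1 head=4 tape=_yzzy[z]zz   (p1,z)→(p4,x,right)
state=p4 head=5 tape=_yzzyx[z]z
No transition is defined for (p4, z); M halts in state p4.

p4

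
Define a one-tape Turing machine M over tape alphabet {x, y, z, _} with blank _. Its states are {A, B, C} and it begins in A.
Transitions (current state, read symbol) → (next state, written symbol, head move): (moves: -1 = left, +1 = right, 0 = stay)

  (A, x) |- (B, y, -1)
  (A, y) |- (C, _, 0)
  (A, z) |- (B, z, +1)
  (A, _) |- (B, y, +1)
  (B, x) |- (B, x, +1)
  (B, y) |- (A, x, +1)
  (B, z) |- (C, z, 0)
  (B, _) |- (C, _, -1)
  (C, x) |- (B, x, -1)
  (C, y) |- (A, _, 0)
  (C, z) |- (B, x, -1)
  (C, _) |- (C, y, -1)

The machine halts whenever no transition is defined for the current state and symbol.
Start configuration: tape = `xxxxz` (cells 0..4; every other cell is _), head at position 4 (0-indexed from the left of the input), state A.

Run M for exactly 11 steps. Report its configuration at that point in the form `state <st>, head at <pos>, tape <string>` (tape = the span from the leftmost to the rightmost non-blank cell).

state B, head at 3, tape xxxxx

state=A head=4 tape=xxxx[z]_   (A,z)→(B,z,+1)
state=B head=5 tape=xxxxz[_]   (B,_)→(C,_,-1)
state=C head=4 tape=xxxx[z]_   (C,z)→(B,x,-1)
state=B head=3 tape=xxx[x]x_   (B,x)→(B,x,+1)
state=B head=4 tape=xxxx[x]_   (B,x)→(B,x,+1)
state=B head=5 tape=xxxxx[_]   (B,_)→(C,_,-1)
state=C head=4 tape=xxxx[x]_   (C,x)→(B,x,-1)
state=B head=3 tape=xxx[x]x_   (B,x)→(B,x,+1)
state=B head=4 tape=xxxx[x]_   (B,x)→(B,x,+1)
state=B head=5 tape=xxxxx[_]   (B,_)→(C,_,-1)
state=C head=4 tape=xxxx[x]_   (C,x)→(B,x,-1)
state=B head=3 tape=xxx[x]x_
After 11 steps: state B, head at 3, tape xxxxx.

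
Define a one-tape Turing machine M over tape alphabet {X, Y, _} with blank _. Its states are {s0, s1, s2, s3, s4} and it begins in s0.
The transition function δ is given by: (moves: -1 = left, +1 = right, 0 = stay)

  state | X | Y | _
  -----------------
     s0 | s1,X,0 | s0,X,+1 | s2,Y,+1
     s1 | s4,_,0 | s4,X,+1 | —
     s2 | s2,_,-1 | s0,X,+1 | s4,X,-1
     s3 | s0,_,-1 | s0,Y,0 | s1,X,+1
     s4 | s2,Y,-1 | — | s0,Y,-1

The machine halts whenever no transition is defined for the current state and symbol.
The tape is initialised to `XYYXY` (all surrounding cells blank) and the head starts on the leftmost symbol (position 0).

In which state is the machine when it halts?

s0 | _[X]YYXY__   read X → write X, move 0, go to s1
s1 | _[X]YYXY__   read X → write _, move 0, go to s4
s4 | _[_]YYXY__   read _ → write Y, move -1, go to s0
s0 | [_]YYYXY__   read _ → write Y, move +1, go to s2
s2 | Y[Y]YYXY__   read Y → write X, move +1, go to s0
s0 | YX[Y]YXY__   read Y → write X, move +1, go to s0
s0 | YXX[Y]XY__   read Y → write X, move +1, go to s0
s0 | YXXX[X]Y__   read X → write X, move 0, go to s1
s1 | YXXX[X]Y__   read X → write _, move 0, go to s4
s4 | YXXX[_]Y__   read _ → write Y, move -1, go to s0
s0 | YXX[X]YY__   read X → write X, move 0, go to s1
s1 | YXX[X]YY__   read X → write _, move 0, go to s4
s4 | YXX[_]YY__   read _ → write Y, move -1, go to s0
s0 | YX[X]YYY__   read X → write X, move 0, go to s1
s1 | YX[X]YYY__   read X → write _, move 0, go to s4
s4 | YX[_]YYY__   read _ → write Y, move -1, go to s0
s0 | Y[X]YYYY__   read X → write X, move 0, go to s1
s1 | Y[X]YYYY__   read X → write _, move 0, go to s4
s4 | Y[_]YYYY__   read _ → write Y, move -1, go to s0
s0 | [Y]YYYYY__   read Y → write X, move +1, go to s0
s0 | X[Y]YYYY__   read Y → write X, move +1, go to s0
s0 | XX[Y]YYY__   read Y → write X, move +1, go to s0
s0 | XXX[Y]YY__   read Y → write X, move +1, go to s0
s0 | XXXX[Y]Y__   read Y → write X, move +1, go to s0
s0 | XXXXX[Y]__   read Y → write X, move +1, go to s0
s0 | XXXXXX[_]_   read _ → write Y, move +1, go to s2
s2 | XXXXXXY[_]   read _ → write X, move -1, go to s4
s4 | XXXXXX[Y]X
No transition is defined for (s4, Y); M halts in state s4.

s4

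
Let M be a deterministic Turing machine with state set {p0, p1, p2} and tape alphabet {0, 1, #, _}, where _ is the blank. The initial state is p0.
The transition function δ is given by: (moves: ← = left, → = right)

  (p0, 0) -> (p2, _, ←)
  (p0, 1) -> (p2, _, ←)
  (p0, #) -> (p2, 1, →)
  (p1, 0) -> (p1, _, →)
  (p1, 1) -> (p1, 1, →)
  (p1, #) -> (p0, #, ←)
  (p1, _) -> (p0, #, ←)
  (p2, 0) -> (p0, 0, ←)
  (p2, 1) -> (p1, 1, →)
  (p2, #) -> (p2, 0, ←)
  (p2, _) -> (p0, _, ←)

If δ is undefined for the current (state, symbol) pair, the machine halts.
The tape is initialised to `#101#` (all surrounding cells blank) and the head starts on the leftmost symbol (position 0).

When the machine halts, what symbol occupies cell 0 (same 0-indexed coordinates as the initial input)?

state=p0 head=0 tape=__[#]101#   (p0,#)→(p2,1,→)
state=p2 head=1 tape=__1[1]01#   (p2,1)→(p1,1,→)
state=p1 head=2 tape=__11[0]1#   (p1,0)→(p1,_,→)
state=p1 head=3 tape=__11_[1]#   (p1,1)→(p1,1,→)
state=p1 head=4 tape=__11_1[#]   (p1,#)→(p0,#,←)
state=p0 head=3 tape=__11_[1]#   (p0,1)→(p2,_,←)
state=p2 head=2 tape=__11[_]_#   (p2,_)→(p0,_,←)
state=p0 head=1 tape=__1[1]__#   (p0,1)→(p2,_,←)
state=p2 head=0 tape=__[1]___#   (p2,1)→(p1,1,→)
state=p1 head=1 tape=__1[_]__#   (p1,_)→(p0,#,←)
state=p0 head=0 tape=__[1]#__#   (p0,1)→(p2,_,←)
state=p2 head=-1 tape=_[_]_#__#   (p2,_)→(p0,_,←)
state=p0 head=-2 tape=[_]__#__#
Cell 0 holds _ when M halts.

_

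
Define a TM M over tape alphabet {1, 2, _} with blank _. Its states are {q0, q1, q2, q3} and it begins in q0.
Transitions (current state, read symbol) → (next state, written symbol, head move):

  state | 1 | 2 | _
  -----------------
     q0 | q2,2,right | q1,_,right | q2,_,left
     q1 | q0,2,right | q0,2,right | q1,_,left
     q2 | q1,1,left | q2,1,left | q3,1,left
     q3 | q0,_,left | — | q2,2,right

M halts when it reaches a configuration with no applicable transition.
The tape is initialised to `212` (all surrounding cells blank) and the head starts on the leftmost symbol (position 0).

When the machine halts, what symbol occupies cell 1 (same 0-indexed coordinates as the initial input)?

state=q0 head=0 tape=_[2]12_   (q0,2)→(q1,_,right)
state=q1 head=1 tape=__[1]2_   (q1,1)→(q0,2,right)
state=q0 head=2 tape=__2[2]_   (q0,2)→(q1,_,right)
state=q1 head=3 tape=__2_[_]   (q1,_)→(q1,_,left)
state=q1 head=2 tape=__2[_]_   (q1,_)→(q1,_,left)
state=q1 head=1 tape=__[2]__   (q1,2)→(q0,2,right)
state=q0 head=2 tape=__2[_]_   (q0,_)→(q2,_,left)
state=q2 head=1 tape=__[2]__   (q2,2)→(q2,1,left)
state=q2 head=0 tape=_[_]1__   (q2,_)→(q3,1,left)
state=q3 head=-1 tape=[_]11__   (q3,_)→(q2,2,right)
state=q2 head=0 tape=2[1]1__   (q2,1)→(q1,1,left)
state=q1 head=-1 tape=[2]11__   (q1,2)→(q0,2,right)
state=q0 head=0 tape=2[1]1__   (q0,1)→(q2,2,right)
state=q2 head=1 tape=22[1]__   (q2,1)→(q1,1,left)
state=q1 head=0 tape=2[2]1__   (q1,2)→(q0,2,right)
state=q0 head=1 tape=22[1]__   (q0,1)→(q2,2,right)
state=q2 head=2 tape=222[_]_   (q2,_)→(q3,1,left)
state=q3 head=1 tape=22[2]1_
Cell 1 holds 2 when M halts.

2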